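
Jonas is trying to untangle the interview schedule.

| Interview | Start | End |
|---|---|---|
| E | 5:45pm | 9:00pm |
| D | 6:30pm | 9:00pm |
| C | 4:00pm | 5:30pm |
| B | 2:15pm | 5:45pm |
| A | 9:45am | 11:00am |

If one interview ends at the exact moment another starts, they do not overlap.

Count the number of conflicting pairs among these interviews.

Sorted by start: A, B, C, E, D.
B starts after A ends, so nothing later overlaps A either.
C starts before B ends → B and C overlap.
E starts exactly when B ends (back-to-back, no overlap), so nothing later overlaps B either.
E starts after C ends, so nothing later overlaps C either.
D starts before E ends → E and D overlap.
Overlapping pairs: B & C, D & E — 2 in total.

2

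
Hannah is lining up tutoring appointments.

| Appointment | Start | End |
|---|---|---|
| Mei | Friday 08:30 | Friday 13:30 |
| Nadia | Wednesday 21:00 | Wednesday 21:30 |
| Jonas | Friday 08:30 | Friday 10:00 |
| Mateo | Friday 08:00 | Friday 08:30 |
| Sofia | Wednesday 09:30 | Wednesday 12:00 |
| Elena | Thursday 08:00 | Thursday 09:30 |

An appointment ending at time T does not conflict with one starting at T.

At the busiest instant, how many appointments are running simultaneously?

2

Walk through starts and ends in time order (an end at T is processed before a start at T):
Wednesday 09:30 start Sofia → 1
Wednesday 12:00 end Sofia → 0
Wednesday 21:00 start Nadia → 1
Wednesday 21:30 end Nadia → 0
Thursday 08:00 start Elena → 1
Thursday 09:30 end Elena → 0
Friday 08:00 start Mateo → 1
Friday 08:30 end Mateo → 0
Friday 08:30 start Jonas → 1
Friday 08:30 start Mei → 2
Friday 10:00 end Jonas → 1
Friday 13:30 end Mei → 0
Peak is 2, at Friday 08:30 (Jonas, Mei).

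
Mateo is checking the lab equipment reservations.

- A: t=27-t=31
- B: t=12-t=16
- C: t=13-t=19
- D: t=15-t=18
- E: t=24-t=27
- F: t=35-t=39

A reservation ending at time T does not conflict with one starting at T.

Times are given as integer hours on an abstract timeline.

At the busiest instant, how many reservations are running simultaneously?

3

Sweep the timeline, counting +1 at each start and −1 at each end (ends before starts at a tie):
t=12 start B → 1
t=13 start C → 2
t=15 start D → 3
t=16 end B → 2
t=18 end D → 1
t=19 end C → 0
t=24 start E → 1
t=27 end E → 0
t=27 start A → 1
t=31 end A → 0
t=35 start F → 1
t=39 end F → 0
Peak is 3, at t=15 (B, C, D).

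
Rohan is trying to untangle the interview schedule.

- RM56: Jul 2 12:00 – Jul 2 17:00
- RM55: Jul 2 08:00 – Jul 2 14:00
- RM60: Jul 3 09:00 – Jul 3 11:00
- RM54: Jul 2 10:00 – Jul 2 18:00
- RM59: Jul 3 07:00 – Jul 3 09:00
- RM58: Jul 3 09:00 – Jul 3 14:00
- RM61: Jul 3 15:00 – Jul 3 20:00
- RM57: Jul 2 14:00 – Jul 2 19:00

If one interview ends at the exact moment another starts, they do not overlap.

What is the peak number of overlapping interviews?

Sort all start/end points and keep a running count:
Jul 2 08:00 start RM55 → 1
Jul 2 10:00 start RM54 → 2
Jul 2 12:00 start RM56 → 3
Jul 2 14:00 end RM55 → 2
Jul 2 14:00 start RM57 → 3
Jul 2 17:00 end RM56 → 2
Jul 2 18:00 end RM54 → 1
Jul 2 19:00 end RM57 → 0
Jul 3 07:00 start RM59 → 1
Jul 3 09:00 end RM59 → 0
Jul 3 09:00 start RM58 → 1
Jul 3 09:00 start RM60 → 2
Jul 3 11:00 end RM60 → 1
Jul 3 14:00 end RM58 → 0
Jul 3 15:00 start RM61 → 1
Jul 3 20:00 end RM61 → 0
Peak is 3, at Jul 2 12:00 (RM54, RM55, RM56).

3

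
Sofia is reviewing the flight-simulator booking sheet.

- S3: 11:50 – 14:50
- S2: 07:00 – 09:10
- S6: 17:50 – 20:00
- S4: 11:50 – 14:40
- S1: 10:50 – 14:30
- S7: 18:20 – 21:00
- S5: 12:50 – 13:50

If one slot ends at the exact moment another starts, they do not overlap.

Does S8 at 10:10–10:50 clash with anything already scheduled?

No — it doesn't clash with anything

S2: ends 09:10 at or before S8 starts 10:10 → clear.
S1: starts 10:50 at or after S8 ends 10:50 → clear.
S3: starts 11:50 at or after S8 ends 10:50 → clear.
S4: starts 11:50 at or after S8 ends 10:50 → clear.
S5: starts 12:50 at or after S8 ends 10:50 → clear.
S6: starts 17:50 at or after S8 ends 10:50 → clear.
S7: starts 18:20 at or after S8 ends 10:50 → clear.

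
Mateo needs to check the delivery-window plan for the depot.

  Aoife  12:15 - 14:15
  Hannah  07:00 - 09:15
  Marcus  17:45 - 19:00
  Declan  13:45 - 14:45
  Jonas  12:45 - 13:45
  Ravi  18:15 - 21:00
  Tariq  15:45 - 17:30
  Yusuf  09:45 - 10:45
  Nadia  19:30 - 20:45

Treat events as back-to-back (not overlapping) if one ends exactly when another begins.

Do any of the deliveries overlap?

Sorted by start: Hannah, Yusuf, Aoife, Jonas, Declan, Tariq, Marcus, Ravi, Nadia.
Yusuf starts after Hannah ends; Hannah is clear from here.
Aoife starts after Yusuf ends; Yusuf is clear from here.
Jonas starts before Aoife ends → Aoife and Jonas overlap.
That's a conflict, so the schedule is not conflict-free.

Yes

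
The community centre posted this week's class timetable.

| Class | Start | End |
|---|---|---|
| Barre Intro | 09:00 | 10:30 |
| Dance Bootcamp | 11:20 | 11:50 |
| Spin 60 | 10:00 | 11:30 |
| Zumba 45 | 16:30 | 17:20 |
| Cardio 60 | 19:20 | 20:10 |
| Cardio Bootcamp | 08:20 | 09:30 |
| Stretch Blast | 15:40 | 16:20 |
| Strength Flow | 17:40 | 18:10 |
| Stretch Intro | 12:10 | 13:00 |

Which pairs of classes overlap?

Check each pair: they overlap iff neither finishes before the other starts.
Sorted by start: Cardio Bootcamp, Barre Intro, Spin 60, Dance Bootcamp, Stretch Intro, Stretch Blast, Zumba 45, Strength Flow, Cardio 60.
Barre Intro starts before Cardio Bootcamp ends → Cardio Bootcamp and Barre Intro overlap.
Spin 60 starts after Cardio Bootcamp ends; Cardio Bootcamp is clear from here.
Spin 60 starts before Barre Intro ends → Barre Intro and Spin 60 overlap.
Dance Bootcamp starts after Barre Intro ends; Barre Intro is clear from here.
Dance Bootcamp starts before Spin 60 ends → Spin 60 and Dance Bootcamp overlap.
Stretch Intro starts after Spin 60 ends; Spin 60 is clear from here.
Stretch Intro starts after Dance Bootcamp ends; Dance Bootcamp is clear from here.
Stretch Blast starts after Stretch Intro ends; Stretch Intro is clear from here.
Zumba 45 starts after Stretch Blast ends; Stretch Blast is clear from here.
Strength Flow starts after Zumba 45 ends; Zumba 45 is clear from here.
Cardio 60 starts after Strength Flow ends.

Barre Intro & Cardio Bootcamp, Barre Intro & Spin 60, Dance Bootcamp & Spin 60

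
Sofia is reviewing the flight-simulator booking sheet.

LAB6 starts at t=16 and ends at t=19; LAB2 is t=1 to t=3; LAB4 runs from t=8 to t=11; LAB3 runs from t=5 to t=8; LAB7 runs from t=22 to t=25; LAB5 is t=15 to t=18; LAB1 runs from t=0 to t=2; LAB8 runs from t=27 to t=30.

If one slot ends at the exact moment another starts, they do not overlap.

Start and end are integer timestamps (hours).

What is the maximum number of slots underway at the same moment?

Sort all start/end points and keep a running count:
t=0 start LAB1 → 1
t=1 start LAB2 → 2
t=2 end LAB1 → 1
t=3 end LAB2 → 0
t=5 start LAB3 → 1
t=8 end LAB3 → 0
t=8 start LAB4 → 1
t=11 end LAB4 → 0
t=15 start LAB5 → 1
t=16 start LAB6 → 2
t=18 end LAB5 → 1
t=19 end LAB6 → 0
t=22 start LAB7 → 1
t=25 end LAB7 → 0
t=27 start LAB8 → 1
t=30 end LAB8 → 0
Peak is 2, at t=1 (LAB1, LAB2).

2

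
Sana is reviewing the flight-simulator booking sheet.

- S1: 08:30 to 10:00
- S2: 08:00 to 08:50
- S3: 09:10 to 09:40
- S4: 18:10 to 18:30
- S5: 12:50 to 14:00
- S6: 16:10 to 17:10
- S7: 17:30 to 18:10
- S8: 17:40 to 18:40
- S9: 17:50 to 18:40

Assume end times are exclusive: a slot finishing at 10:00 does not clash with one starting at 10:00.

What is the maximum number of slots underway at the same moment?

Sweep the timeline, counting +1 at each start and −1 at each end (ends before starts at a tie):
08:00 start S2 → 1
08:30 start S1 → 2
08:50 end S2 → 1
09:10 start S3 → 2
09:40 end S3 → 1
10:00 end S1 → 0
12:50 start S5 → 1
14:00 end S5 → 0
16:10 start S6 → 1
17:10 end S6 → 0
17:30 start S7 → 1
17:40 start S8 → 2
17:50 start S9 → 3
18:10 end S7 → 2
18:10 start S4 → 3
18:30 end S4 → 2
18:40 end S8 → 1
18:40 end S9 → 0
Peak is 3, at 17:50 (S7, S8, S9).

3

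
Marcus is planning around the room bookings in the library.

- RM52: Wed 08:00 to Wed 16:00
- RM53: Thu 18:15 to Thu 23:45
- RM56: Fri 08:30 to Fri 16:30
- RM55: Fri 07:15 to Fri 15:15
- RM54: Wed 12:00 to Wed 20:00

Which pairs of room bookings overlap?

Check each pair: they overlap iff neither finishes before the other starts.
Sorted by start: RM52, RM54, RM53, RM55, RM56.
RM54 starts before RM52 ends → RM52 and RM54 overlap.
RM53 starts after RM52 ends — done with RM52.
RM53 starts after RM54 ends — done with RM54.
RM55 starts after RM53 ends — done with RM53.
RM56 starts before RM55 ends → RM55 and RM56 overlap.

RM52 & RM54, RM55 & RM56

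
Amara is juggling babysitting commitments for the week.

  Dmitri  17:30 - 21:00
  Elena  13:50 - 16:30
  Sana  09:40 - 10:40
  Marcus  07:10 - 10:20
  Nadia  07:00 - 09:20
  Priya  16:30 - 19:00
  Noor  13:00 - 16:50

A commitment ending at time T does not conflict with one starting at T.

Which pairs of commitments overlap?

Dmitri & Priya, Elena & Noor, Marcus & Nadia, Marcus & Sana, Noor & Priya

Sorted by start: Nadia, Marcus, Sana, Noor, Elena, Priya, Dmitri.
Marcus starts before Nadia ends → Nadia and Marcus overlap.
Sana starts after Nadia ends — done with Nadia.
Sana starts before Marcus ends → Marcus and Sana overlap.
Noor starts after Marcus ends — done with Marcus.
Noor starts after Sana ends — done with Sana.
Elena starts before Noor ends → Noor and Elena overlap.
Priya starts before Noor ends → Noor and Priya overlap.
Dmitri starts after Noor ends.
Priya starts exactly when Elena ends (back-to-back, no overlap) — done with Elena.
Dmitri starts before Priya ends → Priya and Dmitri overlap.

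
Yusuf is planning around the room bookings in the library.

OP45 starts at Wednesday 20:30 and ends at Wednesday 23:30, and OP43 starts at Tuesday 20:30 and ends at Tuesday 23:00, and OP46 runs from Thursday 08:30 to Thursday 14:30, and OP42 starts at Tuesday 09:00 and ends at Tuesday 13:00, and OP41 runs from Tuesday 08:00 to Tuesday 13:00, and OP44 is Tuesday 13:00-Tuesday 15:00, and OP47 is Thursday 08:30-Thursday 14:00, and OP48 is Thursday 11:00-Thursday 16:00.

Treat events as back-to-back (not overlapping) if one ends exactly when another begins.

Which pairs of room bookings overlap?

OP41 & OP42, OP46 & OP47, OP46 & OP48, OP47 & OP48

Two intervals overlap when each starts before the other ends.
Sorted by start: OP41, OP42, OP44, OP43, OP45, OP46, OP47, OP48.
OP42 starts before OP41 ends → OP41 and OP42 overlap.
OP44 starts exactly when OP41 ends (back-to-back, no overlap); OP41 is clear from here.
OP44 starts exactly when OP42 ends (back-to-back, no overlap); OP42 is clear from here.
OP43 starts after OP44 ends; OP44 is clear from here.
OP45 starts after OP43 ends; OP43 is clear from here.
OP46 starts after OP45 ends; OP45 is clear from here.
OP47 starts before OP46 ends → OP46 and OP47 overlap.
OP48 starts before OP46 ends → OP46 and OP48 overlap.
OP48 starts before OP47 ends → OP47 and OP48 overlap.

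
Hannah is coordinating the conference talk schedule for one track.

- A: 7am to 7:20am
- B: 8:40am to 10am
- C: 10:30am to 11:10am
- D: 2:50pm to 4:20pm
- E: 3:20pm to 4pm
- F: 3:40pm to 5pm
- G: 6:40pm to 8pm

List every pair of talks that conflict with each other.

D & E, D & F, E & F

Sorted by start: A, B, C, D, E, F, G.
B starts after A ends, so nothing later overlaps A either.
C starts after B ends, so nothing later overlaps B either.
D starts after C ends, so nothing later overlaps C either.
E starts before D ends → D and E overlap.
F starts before D ends → D and F overlap.
G starts after D ends.
F starts before E ends → E and F overlap.
G starts after E ends.
G starts after F ends.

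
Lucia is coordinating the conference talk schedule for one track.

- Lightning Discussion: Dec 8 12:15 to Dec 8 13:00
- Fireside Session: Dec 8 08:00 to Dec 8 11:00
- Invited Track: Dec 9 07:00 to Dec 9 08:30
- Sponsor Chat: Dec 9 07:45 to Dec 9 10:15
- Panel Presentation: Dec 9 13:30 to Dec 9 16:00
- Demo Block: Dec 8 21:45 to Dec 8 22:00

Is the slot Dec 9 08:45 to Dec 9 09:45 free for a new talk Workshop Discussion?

Fireside Session: ends Dec 8 11:00 at or before Workshop Discussion starts Dec 9 08:45 → clear.
Lightning Discussion: ends Dec 8 13:00 at or before Workshop Discussion starts Dec 9 08:45 → clear.
Demo Block: ends Dec 8 22:00 at or before Workshop Discussion starts Dec 9 08:45 → clear.
Invited Track: ends Dec 9 08:30 at or before Workshop Discussion starts Dec 9 08:45 → clear.
Sponsor Chat: starts Dec 9 07:45 before Workshop Discussion ends Dec 9 09:45, and ends Dec 9 10:15 after Workshop Discussion starts Dec 9 08:45 → overlap.
Panel Presentation: starts Dec 9 13:30 at or after Workshop Discussion ends Dec 9 09:45 → clear.
Workshop Discussion overlaps Sponsor Chat.

No — it overlaps Sponsor Chat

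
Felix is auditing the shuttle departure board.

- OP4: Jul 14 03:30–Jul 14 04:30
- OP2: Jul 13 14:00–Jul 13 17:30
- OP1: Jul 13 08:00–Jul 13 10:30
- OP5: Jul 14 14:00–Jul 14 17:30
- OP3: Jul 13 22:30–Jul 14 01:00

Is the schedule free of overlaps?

Yes

Sorted by start: OP1, OP2, OP3, OP4, OP5.
OP2 starts after OP1 ends, so nothing later overlaps OP1 either.
OP3 starts after OP2 ends, so nothing later overlaps OP2 either.
OP4 starts after OP3 ends, so nothing later overlaps OP3 either.
OP5 starts after OP4 ends.
Every pair is clear; the schedule has no overlaps.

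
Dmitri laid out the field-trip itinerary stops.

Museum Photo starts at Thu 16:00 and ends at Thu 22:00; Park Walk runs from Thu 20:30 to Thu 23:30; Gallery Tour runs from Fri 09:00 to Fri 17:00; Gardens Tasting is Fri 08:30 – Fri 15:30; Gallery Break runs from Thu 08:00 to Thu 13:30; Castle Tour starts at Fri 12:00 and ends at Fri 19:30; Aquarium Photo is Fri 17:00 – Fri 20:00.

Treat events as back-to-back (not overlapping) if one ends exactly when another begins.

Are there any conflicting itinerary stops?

Yes

Sorted by start: Gallery Break, Museum Photo, Park Walk, Gardens Tasting, Gallery Tour, Castle Tour, Aquarium Photo.
Museum Photo starts after Gallery Break ends, so Gallery Break has no further overlaps.
Park Walk starts before Museum Photo ends → Museum Photo and Park Walk overlap.
That's a conflict, so the schedule is not conflict-free.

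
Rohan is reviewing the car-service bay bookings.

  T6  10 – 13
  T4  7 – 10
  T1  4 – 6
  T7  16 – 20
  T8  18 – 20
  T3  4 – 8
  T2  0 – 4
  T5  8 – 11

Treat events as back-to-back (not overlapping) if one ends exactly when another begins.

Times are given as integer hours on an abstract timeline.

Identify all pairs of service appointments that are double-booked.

Check each pair: they overlap iff neither finishes before the other starts.
Sorted by start: T2, T1, T3, T4, T5, T6, T7, T8.
T1 starts exactly when T2 ends (back-to-back, no overlap), so nothing later overlaps T2 either.
T3 starts before T1 ends → T1 and T3 overlap.
T4 starts after T1 ends, so nothing later overlaps T1 either.
T4 starts before T3 ends → T3 and T4 overlap.
T5 starts exactly when T3 ends (back-to-back, no overlap), so nothing later overlaps T3 either.
T5 starts before T4 ends → T4 and T5 overlap.
T6 starts exactly when T4 ends (back-to-back, no overlap), so nothing later overlaps T4 either.
T6 starts before T5 ends → T5 and T6 overlap.
T7 starts after T5 ends, so nothing later overlaps T5 either.
T7 starts after T6 ends, so nothing later overlaps T6 either.
T8 starts before T7 ends → T7 and T8 overlap.

T1 & T3, T3 & T4, T4 & T5, T5 & T6, T7 & T8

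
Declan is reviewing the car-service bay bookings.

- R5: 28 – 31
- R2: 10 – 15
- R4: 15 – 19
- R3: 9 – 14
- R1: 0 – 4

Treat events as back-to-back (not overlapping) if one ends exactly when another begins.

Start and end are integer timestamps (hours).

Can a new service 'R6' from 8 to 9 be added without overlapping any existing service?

R1: ends 4 at or before R6 starts 8 → clear.
R3: starts 9 at or after R6 ends 9 → clear.
R2: starts 10 at or after R6 ends 9 → clear.
R4: starts 15 at or after R6 ends 9 → clear.
R5: starts 28 at or after R6 ends 9 → clear.

Yes — the slot is free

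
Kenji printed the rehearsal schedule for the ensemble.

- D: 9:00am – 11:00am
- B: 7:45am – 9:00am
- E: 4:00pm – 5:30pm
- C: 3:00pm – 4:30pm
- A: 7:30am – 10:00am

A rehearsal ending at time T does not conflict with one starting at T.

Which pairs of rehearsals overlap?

Sorted by start: A, B, D, C, E.
B starts before A ends → A and B overlap.
D starts before A ends → A and D overlap.
C starts after A ends, so A has no further overlaps.
D starts exactly when B ends (back-to-back, no overlap), so B has no further overlaps.
C starts after D ends, so D has no further overlaps.
E starts before C ends → C and E overlap.

A & B, A & D, C & E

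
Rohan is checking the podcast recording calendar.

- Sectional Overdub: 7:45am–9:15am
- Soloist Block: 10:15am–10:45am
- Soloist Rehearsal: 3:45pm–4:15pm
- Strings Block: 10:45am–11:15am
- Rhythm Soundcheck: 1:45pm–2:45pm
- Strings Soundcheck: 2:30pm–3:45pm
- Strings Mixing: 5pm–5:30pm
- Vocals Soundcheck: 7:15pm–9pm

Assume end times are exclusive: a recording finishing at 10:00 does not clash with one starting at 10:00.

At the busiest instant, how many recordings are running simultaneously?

2

Sort all start/end points and keep a running count:
7:45am start Sectional Overdub → 1
9:15am end Sectional Overdub → 0
10:15am start Soloist Block → 1
10:45am end Soloist Block → 0
10:45am start Strings Block → 1
11:15am end Strings Block → 0
1:45pm start Rhythm Soundcheck → 1
2:30pm start Strings Soundcheck → 2
2:45pm end Rhythm Soundcheck → 1
3:45pm end Strings Soundcheck → 0
3:45pm start Soloist Rehearsal → 1
4:15pm end Soloist Rehearsal → 0
5pm start Strings Mixing → 1
5:30pm end Strings Mixing → 0
7:15pm start Vocals Soundcheck → 1
9pm end Vocals Soundcheck → 0
Peak is 2, at 2:30pm (Rhythm Soundcheck, Strings Soundcheck).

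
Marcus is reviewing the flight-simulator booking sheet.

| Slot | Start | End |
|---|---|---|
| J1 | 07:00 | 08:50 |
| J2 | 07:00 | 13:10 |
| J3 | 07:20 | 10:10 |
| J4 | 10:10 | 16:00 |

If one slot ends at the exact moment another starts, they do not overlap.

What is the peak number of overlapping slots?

Sweep the timeline, counting +1 at each start and −1 at each end (ends before starts at a tie):
07:00 start J1 → 1
07:00 start J2 → 2
07:20 start J3 → 3
08:50 end J1 → 2
10:10 end J3 → 1
10:10 start J4 → 2
13:10 end J2 → 1
16:00 end J4 → 0
Peak is 3, at 07:20 (J1, J2, J3).

3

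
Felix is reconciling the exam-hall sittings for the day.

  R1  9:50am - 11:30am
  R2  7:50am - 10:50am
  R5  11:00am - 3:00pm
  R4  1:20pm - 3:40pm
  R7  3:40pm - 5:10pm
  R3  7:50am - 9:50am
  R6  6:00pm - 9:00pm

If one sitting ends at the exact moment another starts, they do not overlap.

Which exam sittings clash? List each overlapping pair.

R1 & R2, R1 & R5, R2 & R3, R4 & R5

Sorted by start: R2, R3, R1, R5, R4, R7, R6.
R3 starts before R2 ends → R2 and R3 overlap.
R1 starts before R2 ends → R2 and R1 overlap.
R5 starts after R2 ends; R2 is clear from here.
R1 starts exactly when R3 ends (back-to-back, no overlap); R3 is clear from here.
R5 starts before R1 ends → R1 and R5 overlap.
R4 starts after R1 ends; R1 is clear from here.
R4 starts before R5 ends → R5 and R4 overlap.
R7 starts after R5 ends; R5 is clear from here.
R7 starts exactly when R4 ends (back-to-back, no overlap); R4 is clear from here.
R6 starts after R7 ends.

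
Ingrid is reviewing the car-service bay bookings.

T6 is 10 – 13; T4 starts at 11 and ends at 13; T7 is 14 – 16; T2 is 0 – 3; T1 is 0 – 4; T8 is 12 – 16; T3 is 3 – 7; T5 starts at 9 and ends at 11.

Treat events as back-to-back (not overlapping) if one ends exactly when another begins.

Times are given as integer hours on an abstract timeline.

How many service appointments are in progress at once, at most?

Sweep the timeline, counting +1 at each start and −1 at each end (ends before starts at a tie):
0 start T1 → 1
0 start T2 → 2
3 end T2 → 1
3 start T3 → 2
4 end T1 → 1
7 end T3 → 0
9 start T5 → 1
10 start T6 → 2
11 end T5 → 1
11 start T4 → 2
12 start T8 → 3
13 end T4 → 2
13 end T6 → 1
14 start T7 → 2
16 end T7 → 1
16 end T8 → 0
Peak is 3, at 12 (T4, T6, T8).

3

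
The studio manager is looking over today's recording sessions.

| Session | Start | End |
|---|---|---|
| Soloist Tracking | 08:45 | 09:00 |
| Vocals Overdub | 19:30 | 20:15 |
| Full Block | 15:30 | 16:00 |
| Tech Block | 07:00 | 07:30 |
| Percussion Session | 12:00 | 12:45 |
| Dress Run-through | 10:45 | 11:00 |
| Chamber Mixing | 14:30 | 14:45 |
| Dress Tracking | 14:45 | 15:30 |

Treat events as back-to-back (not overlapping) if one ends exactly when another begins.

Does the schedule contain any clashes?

Two intervals overlap when each starts before the other ends.
Sorted by start: Tech Block, Soloist Tracking, Dress Run-through, Percussion Session, Chamber Mixing, Dress Tracking, Full Block, Vocals Overdub.
Soloist Tracking starts after Tech Block ends; Tech Block is clear from here.
Dress Run-through starts after Soloist Tracking ends; Soloist Tracking is clear from here.
Percussion Session starts after Dress Run-through ends; Dress Run-through is clear from here.
Chamber Mixing starts after Percussion Session ends; Percussion Session is clear from here.
Dress Tracking starts exactly when Chamber Mixing ends (back-to-back, no overlap); Chamber Mixing is clear from here.
Full Block starts exactly when Dress Tracking ends (back-to-back, no overlap); Dress Tracking is clear from here.
Vocals Overdub starts after Full Block ends.
Every pair is clear; the schedule has no overlaps.

No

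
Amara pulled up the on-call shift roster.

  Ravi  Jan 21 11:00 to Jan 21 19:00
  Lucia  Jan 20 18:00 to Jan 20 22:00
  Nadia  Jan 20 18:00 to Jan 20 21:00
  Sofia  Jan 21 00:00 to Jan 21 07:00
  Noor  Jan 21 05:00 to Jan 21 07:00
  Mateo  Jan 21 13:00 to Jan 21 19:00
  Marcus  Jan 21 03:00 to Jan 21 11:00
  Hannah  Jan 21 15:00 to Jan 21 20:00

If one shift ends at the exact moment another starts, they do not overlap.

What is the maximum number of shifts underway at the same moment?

3

Sweep the timeline, counting +1 at each start and −1 at each end (ends before starts at a tie):
Jan 20 18:00 start Lucia → 1
Jan 20 18:00 start Nadia → 2
Jan 20 21:00 end Nadia → 1
Jan 20 22:00 end Lucia → 0
Jan 21 00:00 start Sofia → 1
Jan 21 03:00 start Marcus → 2
Jan 21 05:00 start Noor → 3
Jan 21 07:00 end Noor → 2
Jan 21 07:00 end Sofia → 1
Jan 21 11:00 end Marcus → 0
Jan 21 11:00 start Ravi → 1
Jan 21 13:00 start Mateo → 2
Jan 21 15:00 start Hannah → 3
Jan 21 19:00 end Mateo → 2
Jan 21 19:00 end Ravi → 1
Jan 21 20:00 end Hannah → 0
Peak is 3, at Jan 21 05:00 (Marcus, Noor, Sofia).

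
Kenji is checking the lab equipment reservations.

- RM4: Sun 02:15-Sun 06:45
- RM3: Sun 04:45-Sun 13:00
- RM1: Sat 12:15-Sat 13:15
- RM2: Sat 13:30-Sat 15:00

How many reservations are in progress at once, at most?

2

Sweep the timeline, counting +1 at each start and −1 at each end (ends before starts at a tie):
Sat 12:15 start RM1 → 1
Sat 13:15 end RM1 → 0
Sat 13:30 start RM2 → 1
Sat 15:00 end RM2 → 0
Sun 02:15 start RM4 → 1
Sun 04:45 start RM3 → 2
Sun 06:45 end RM4 → 1
Sun 13:00 end RM3 → 0
Peak is 2, at Sun 04:45 (RM3, RM4).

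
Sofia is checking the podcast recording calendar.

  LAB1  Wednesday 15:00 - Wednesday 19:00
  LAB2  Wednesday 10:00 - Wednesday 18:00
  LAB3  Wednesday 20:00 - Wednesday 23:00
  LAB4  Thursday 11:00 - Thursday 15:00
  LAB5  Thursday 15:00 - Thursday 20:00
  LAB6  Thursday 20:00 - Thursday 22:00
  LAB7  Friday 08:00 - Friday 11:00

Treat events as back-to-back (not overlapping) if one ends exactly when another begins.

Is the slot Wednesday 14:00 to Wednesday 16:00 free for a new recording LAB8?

LAB2: starts Wednesday 10:00 before LAB8 ends Wednesday 16:00, and ends Wednesday 18:00 after LAB8 starts Wednesday 14:00 → overlap.
LAB1: starts Wednesday 15:00 before LAB8 ends Wednesday 16:00, and ends Wednesday 19:00 after LAB8 starts Wednesday 14:00 → overlap.
LAB3: starts Wednesday 20:00 at or after LAB8 ends Wednesday 16:00 → clear.
LAB4: starts Thursday 11:00 at or after LAB8 ends Wednesday 16:00 → clear.
LAB5: starts Thursday 15:00 at or after LAB8 ends Wednesday 16:00 → clear.
LAB6: starts Thursday 20:00 at or after LAB8 ends Wednesday 16:00 → clear.
LAB7: starts Friday 08:00 at or after LAB8 ends Wednesday 16:00 → clear.
LAB8 overlaps LAB1, LAB2.

No — it overlaps LAB1, LAB2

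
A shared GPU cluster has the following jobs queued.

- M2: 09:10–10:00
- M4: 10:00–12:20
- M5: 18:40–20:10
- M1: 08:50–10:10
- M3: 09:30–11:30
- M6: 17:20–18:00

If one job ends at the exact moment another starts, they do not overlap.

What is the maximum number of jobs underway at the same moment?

Sweep the timeline, counting +1 at each start and −1 at each end (ends before starts at a tie):
08:50 start M1 → 1
09:10 start M2 → 2
09:30 start M3 → 3
10:00 end M2 → 2
10:00 start M4 → 3
10:10 end M1 → 2
11:30 end M3 → 1
12:20 end M4 → 0
17:20 start M6 → 1
18:00 end M6 → 0
18:40 start M5 → 1
20:10 end M5 → 0
Peak is 3, at 09:30 (M1, M2, M3).

3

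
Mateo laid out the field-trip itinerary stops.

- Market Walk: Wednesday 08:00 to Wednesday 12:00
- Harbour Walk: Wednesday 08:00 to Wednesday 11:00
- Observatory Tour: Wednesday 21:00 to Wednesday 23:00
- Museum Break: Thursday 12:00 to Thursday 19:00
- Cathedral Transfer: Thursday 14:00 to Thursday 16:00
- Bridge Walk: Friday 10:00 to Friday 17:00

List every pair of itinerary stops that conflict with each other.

Two intervals overlap when each starts before the other ends.
Sorted by start: Market Walk, Harbour Walk, Observatory Tour, Museum Break, Cathedral Transfer, Bridge Walk.
Harbour Walk starts before Market Walk ends → Market Walk and Harbour Walk overlap.
Observatory Tour starts after Market Walk ends — done with Market Walk.
Observatory Tour starts after Harbour Walk ends — done with Harbour Walk.
Museum Break starts after Observatory Tour ends — done with Observatory Tour.
Cathedral Transfer starts before Museum Break ends → Museum Break and Cathedral Transfer overlap.
Bridge Walk starts after Museum Break ends.
Bridge Walk starts after Cathedral Transfer ends.

Cathedral Transfer & Museum Break, Harbour Walk & Market Walk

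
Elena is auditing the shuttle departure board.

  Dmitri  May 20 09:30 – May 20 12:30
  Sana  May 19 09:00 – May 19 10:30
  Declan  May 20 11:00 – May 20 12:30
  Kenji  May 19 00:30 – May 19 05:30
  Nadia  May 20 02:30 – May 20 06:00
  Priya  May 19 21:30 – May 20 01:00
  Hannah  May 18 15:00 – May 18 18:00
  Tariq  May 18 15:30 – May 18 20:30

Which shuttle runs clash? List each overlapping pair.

Declan & Dmitri, Hannah & Tariq

Check each pair: they overlap iff neither finishes before the other starts.
Sorted by start: Hannah, Tariq, Kenji, Sana, Priya, Nadia, Dmitri, Declan.
Tariq starts before Hannah ends → Hannah and Tariq overlap.
Kenji starts after Hannah ends; Hannah is clear from here.
Kenji starts after Tariq ends; Tariq is clear from here.
Sana starts after Kenji ends; Kenji is clear from here.
Priya starts after Sana ends; Sana is clear from here.
Nadia starts after Priya ends; Priya is clear from here.
Dmitri starts after Nadia ends; Nadia is clear from here.
Declan starts before Dmitri ends → Dmitri and Declan overlap.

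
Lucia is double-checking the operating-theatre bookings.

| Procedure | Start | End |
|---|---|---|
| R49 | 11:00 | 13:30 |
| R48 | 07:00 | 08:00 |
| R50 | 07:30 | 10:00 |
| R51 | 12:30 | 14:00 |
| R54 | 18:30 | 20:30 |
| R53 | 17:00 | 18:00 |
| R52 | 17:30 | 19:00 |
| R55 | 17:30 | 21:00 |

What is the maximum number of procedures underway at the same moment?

3

Sort all start/end points and keep a running count:
07:00 start R48 → 1
07:30 start R50 → 2
08:00 end R48 → 1
10:00 end R50 → 0
11:00 start R49 → 1
12:30 start R51 → 2
13:30 end R49 → 1
14:00 end R51 → 0
17:00 start R53 → 1
17:30 start R52 → 2
17:30 start R55 → 3
18:00 end R53 → 2
18:30 start R54 → 3
19:00 end R52 → 2
20:30 end R54 → 1
21:00 end R55 → 0
Peak is 3, at 17:30 (R52, R53, R55).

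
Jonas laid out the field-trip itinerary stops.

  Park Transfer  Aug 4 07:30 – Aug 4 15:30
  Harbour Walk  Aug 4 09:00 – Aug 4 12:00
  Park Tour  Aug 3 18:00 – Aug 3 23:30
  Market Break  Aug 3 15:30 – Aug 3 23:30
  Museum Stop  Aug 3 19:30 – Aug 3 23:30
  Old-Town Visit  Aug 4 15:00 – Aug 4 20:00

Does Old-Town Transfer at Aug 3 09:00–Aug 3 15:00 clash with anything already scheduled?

No — it doesn't clash with anything

Market Break: starts Aug 3 15:30 at or after Old-Town Transfer ends Aug 3 15:00 → clear.
Park Tour: starts Aug 3 18:00 at or after Old-Town Transfer ends Aug 3 15:00 → clear.
Museum Stop: starts Aug 3 19:30 at or after Old-Town Transfer ends Aug 3 15:00 → clear.
Park Transfer: starts Aug 4 07:30 at or after Old-Town Transfer ends Aug 3 15:00 → clear.
Harbour Walk: starts Aug 4 09:00 at or after Old-Town Transfer ends Aug 3 15:00 → clear.
Old-Town Visit: starts Aug 4 15:00 at or after Old-Town Transfer ends Aug 3 15:00 → clear.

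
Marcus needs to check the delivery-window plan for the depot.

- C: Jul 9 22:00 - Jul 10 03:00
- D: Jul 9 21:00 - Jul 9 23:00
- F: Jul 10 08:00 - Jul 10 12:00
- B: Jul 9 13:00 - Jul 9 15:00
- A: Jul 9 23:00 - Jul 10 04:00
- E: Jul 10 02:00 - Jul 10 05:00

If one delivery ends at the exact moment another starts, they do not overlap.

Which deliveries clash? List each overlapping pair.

Check each pair: they overlap iff neither finishes before the other starts.
Sorted by start: B, D, C, A, E, F.
D starts after B ends — done with B.
C starts before D ends → D and C overlap.
A starts exactly when D ends (back-to-back, no overlap) — done with D.
A starts before C ends → C and A overlap.
E starts before C ends → C and E overlap.
F starts after C ends.
E starts before A ends → A and E overlap.
F starts after A ends.
F starts after E ends.

A & C, A & E, C & D, C & E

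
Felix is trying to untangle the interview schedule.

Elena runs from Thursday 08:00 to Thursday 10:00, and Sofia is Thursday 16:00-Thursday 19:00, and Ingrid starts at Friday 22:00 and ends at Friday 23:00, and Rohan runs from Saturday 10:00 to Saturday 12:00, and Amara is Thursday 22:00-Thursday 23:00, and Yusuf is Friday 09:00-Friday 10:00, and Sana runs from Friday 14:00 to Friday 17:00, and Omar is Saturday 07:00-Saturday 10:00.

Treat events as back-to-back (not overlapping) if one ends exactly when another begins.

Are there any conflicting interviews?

Sorted by start: Elena, Sofia, Amara, Yusuf, Sana, Ingrid, Omar, Rohan.
Sofia starts after Elena ends; Elena is clear from here.
Amara starts after Sofia ends; Sofia is clear from here.
Yusuf starts after Amara ends; Amara is clear from here.
Sana starts after Yusuf ends; Yusuf is clear from here.
Ingrid starts after Sana ends; Sana is clear from here.
Omar starts after Ingrid ends; Ingrid is clear from here.
Rohan starts exactly when Omar ends (back-to-back, no overlap).
Every pair is clear; the schedule has no overlaps.

No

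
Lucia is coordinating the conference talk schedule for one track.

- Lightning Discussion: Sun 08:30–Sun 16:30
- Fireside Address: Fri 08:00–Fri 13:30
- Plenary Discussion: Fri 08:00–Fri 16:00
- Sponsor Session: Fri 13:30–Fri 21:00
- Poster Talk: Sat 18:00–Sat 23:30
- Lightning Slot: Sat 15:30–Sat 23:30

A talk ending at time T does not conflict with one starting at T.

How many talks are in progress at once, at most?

Sort all start/end points and keep a running count:
Fri 08:00 start Fireside Address → 1
Fri 08:00 start Plenary Discussion → 2
Fri 13:30 end Fireside Address → 1
Fri 13:30 start Sponsor Session → 2
Fri 16:00 end Plenary Discussion → 1
Fri 21:00 end Sponsor Session → 0
Sat 15:30 start Lightning Slot → 1
Sat 18:00 start Poster Talk → 2
Sat 23:30 end Lightning Slot → 1
Sat 23:30 end Poster Talk → 0
Sun 08:30 start Lightning Discussion → 1
Sun 16:30 end Lightning Discussion → 0
Peak is 2, at Fri 08:00 (Fireside Address, Plenary Discussion).

2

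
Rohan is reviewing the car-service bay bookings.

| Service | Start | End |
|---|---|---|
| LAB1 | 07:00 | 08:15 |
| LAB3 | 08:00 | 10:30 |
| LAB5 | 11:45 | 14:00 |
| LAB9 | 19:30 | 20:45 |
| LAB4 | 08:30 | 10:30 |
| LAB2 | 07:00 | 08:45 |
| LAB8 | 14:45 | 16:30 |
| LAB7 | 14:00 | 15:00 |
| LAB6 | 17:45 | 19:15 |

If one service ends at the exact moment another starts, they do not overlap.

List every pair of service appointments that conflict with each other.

LAB1 & LAB2, LAB1 & LAB3, LAB2 & LAB3, LAB2 & LAB4, LAB3 & LAB4, LAB7 & LAB8

Check each pair: they overlap iff neither finishes before the other starts.
Sorted by start: LAB1, LAB2, LAB3, LAB4, LAB5, LAB7, LAB8, LAB6, LAB9.
LAB2 starts before LAB1 ends → LAB1 and LAB2 overlap.
LAB3 starts before LAB1 ends → LAB1 and LAB3 overlap.
LAB4 starts after LAB1 ends, so nothing later overlaps LAB1 either.
LAB3 starts before LAB2 ends → LAB2 and LAB3 overlap.
LAB4 starts before LAB2 ends → LAB2 and LAB4 overlap.
LAB5 starts after LAB2 ends, so nothing later overlaps LAB2 either.
LAB4 starts before LAB3 ends → LAB3 and LAB4 overlap.
LAB5 starts after LAB3 ends, so nothing later overlaps LAB3 either.
LAB5 starts after LAB4 ends, so nothing later overlaps LAB4 either.
LAB7 starts exactly when LAB5 ends (back-to-back, no overlap), so nothing later overlaps LAB5 either.
LAB8 starts before LAB7 ends → LAB7 and LAB8 overlap.
LAB6 starts after LAB7 ends, so nothing later overlaps LAB7 either.
LAB6 starts after LAB8 ends, so nothing later overlaps LAB8 either.
LAB9 starts after LAB6 ends.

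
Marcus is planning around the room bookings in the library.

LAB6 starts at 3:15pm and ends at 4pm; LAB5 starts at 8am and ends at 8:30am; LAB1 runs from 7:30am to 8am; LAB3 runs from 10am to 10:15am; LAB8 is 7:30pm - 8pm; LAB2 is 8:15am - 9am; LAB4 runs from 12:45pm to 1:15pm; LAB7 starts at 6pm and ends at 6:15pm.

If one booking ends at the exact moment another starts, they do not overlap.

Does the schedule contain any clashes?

Two intervals overlap when each starts before the other ends.
Sorted by start: LAB1, LAB5, LAB2, LAB3, LAB4, LAB6, LAB7, LAB8.
LAB5 starts exactly when LAB1 ends (back-to-back, no overlap), so LAB1 has no further overlaps.
LAB2 starts before LAB5 ends → LAB5 and LAB2 overlap.
That's a conflict, so the schedule is not conflict-free.

Yes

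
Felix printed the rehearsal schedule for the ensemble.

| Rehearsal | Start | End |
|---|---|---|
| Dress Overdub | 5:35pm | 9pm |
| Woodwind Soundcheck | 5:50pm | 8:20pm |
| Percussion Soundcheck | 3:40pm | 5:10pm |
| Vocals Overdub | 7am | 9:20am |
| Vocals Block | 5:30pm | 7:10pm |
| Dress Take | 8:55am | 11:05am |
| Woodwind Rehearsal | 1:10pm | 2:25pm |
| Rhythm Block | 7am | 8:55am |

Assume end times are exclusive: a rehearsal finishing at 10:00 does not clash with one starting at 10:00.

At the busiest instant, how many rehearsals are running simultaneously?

3

Sweep the timeline, counting +1 at each start and −1 at each end (ends before starts at a tie):
7am start Rhythm Block → 1
7am start Vocals Overdub → 2
8:55am end Rhythm Block → 1
8:55am start Dress Take → 2
9:20am end Vocals Overdub → 1
11:05am end Dress Take → 0
1:10pm start Woodwind Rehearsal → 1
2:25pm end Woodwind Rehearsal → 0
3:40pm start Percussion Soundcheck → 1
5:10pm end Percussion Soundcheck → 0
5:30pm start Vocals Block → 1
5:35pm start Dress Overdub → 2
5:50pm start Woodwind Soundcheck → 3
7:10pm end Vocals Block → 2
8:20pm end Woodwind Soundcheck → 1
9pm end Dress Overdub → 0
Peak is 3, at 5:50pm (Dress Overdub, Vocals Block, Woodwind Soundcheck).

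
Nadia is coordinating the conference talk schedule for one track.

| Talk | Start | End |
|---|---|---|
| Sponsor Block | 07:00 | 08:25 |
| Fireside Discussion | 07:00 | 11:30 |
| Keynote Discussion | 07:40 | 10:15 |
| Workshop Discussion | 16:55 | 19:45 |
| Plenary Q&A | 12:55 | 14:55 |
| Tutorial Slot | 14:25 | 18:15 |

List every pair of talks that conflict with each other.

Fireside Discussion & Keynote Discussion, Fireside Discussion & Sponsor Block, Keynote Discussion & Sponsor Block, Plenary Q&A & Tutorial Slot, Tutorial Slot & Workshop Discussion

Sorted by start: Sponsor Block, Fireside Discussion, Keynote Discussion, Plenary Q&A, Tutorial Slot, Workshop Discussion.
Fireside Discussion starts before Sponsor Block ends → Sponsor Block and Fireside Discussion overlap.
Keynote Discussion starts before Sponsor Block ends → Sponsor Block and Keynote Discussion overlap.
Plenary Q&A starts after Sponsor Block ends, so Sponsor Block has no further overlaps.
Keynote Discussion starts before Fireside Discussion ends → Fireside Discussion and Keynote Discussion overlap.
Plenary Q&A starts after Fireside Discussion ends, so Fireside Discussion has no further overlaps.
Plenary Q&A starts after Keynote Discussion ends, so Keynote Discussion has no further overlaps.
Tutorial Slot starts before Plenary Q&A ends → Plenary Q&A and Tutorial Slot overlap.
Workshop Discussion starts after Plenary Q&A ends.
Workshop Discussion starts before Tutorial Slot ends → Tutorial Slot and Workshop Discussion overlap.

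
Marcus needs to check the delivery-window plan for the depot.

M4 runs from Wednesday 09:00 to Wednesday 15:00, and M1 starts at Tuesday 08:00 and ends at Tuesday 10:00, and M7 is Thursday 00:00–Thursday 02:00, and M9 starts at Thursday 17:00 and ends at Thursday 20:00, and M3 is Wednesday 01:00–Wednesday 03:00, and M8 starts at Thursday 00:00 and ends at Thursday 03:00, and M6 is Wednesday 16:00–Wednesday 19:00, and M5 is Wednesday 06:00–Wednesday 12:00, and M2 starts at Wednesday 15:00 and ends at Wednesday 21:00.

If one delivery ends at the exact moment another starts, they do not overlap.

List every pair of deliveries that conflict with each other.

Sorted by start: M1, M3, M5, M4, M2, M6, M7, M8, M9.
M3 starts after M1 ends, so M1 has no further overlaps.
M5 starts after M3 ends, so M3 has no further overlaps.
M4 starts before M5 ends → M5 and M4 overlap.
M2 starts after M5 ends, so M5 has no further overlaps.
M2 starts exactly when M4 ends (back-to-back, no overlap), so M4 has no further overlaps.
M6 starts before M2 ends → M2 and M6 overlap.
M7 starts after M2 ends, so M2 has no further overlaps.
M7 starts after M6 ends, so M6 has no further overlaps.
M8 starts before M7 ends → M7 and M8 overlap.
M9 starts after M7 ends.
M9 starts after M8 ends.

M2 & M6, M4 & M5, M7 & M8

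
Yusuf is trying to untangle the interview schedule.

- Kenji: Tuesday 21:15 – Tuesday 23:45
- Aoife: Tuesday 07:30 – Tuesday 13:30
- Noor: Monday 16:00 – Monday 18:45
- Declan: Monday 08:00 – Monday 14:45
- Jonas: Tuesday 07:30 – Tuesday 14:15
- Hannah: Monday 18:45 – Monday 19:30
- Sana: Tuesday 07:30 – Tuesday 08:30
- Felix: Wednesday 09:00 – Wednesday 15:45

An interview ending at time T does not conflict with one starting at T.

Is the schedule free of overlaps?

No

Sorted by start: Declan, Noor, Hannah, Jonas, Aoife, Sana, Kenji, Felix.
Noor starts after Declan ends — done with Declan.
Hannah starts exactly when Noor ends (back-to-back, no overlap) — done with Noor.
Jonas starts after Hannah ends — done with Hannah.
Aoife starts before Jonas ends → Jonas and Aoife overlap.
That's a conflict, so the schedule is not conflict-free.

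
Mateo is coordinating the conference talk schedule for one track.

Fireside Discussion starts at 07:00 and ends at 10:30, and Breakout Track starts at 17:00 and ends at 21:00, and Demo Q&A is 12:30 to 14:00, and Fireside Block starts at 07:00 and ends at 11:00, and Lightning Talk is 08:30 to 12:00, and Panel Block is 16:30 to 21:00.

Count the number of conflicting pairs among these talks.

Sorted by start: Fireside Block, Fireside Discussion, Lightning Talk, Demo Q&A, Panel Block, Breakout Track.
Fireside Discussion starts before Fireside Block ends → Fireside Block and Fireside Discussion overlap.
Lightning Talk starts before Fireside Block ends → Fireside Block and Lightning Talk overlap.
Demo Q&A starts after Fireside Block ends, so Fireside Block has no further overlaps.
Lightning Talk starts before Fireside Discussion ends → Fireside Discussion and Lightning Talk overlap.
Demo Q&A starts after Fireside Discussion ends, so Fireside Discussion has no further overlaps.
Demo Q&A starts after Lightning Talk ends, so Lightning Talk has no further overlaps.
Panel Block starts after Demo Q&A ends, so Demo Q&A has no further overlaps.
Breakout Track starts before Panel Block ends → Panel Block and Breakout Track overlap.
Overlapping pairs: Breakout Track & Panel Block, Fireside Block & Fireside Discussion, Fireside Block & Lightning Talk, Fireside Discussion & Lightning Talk — 4 in total.

4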